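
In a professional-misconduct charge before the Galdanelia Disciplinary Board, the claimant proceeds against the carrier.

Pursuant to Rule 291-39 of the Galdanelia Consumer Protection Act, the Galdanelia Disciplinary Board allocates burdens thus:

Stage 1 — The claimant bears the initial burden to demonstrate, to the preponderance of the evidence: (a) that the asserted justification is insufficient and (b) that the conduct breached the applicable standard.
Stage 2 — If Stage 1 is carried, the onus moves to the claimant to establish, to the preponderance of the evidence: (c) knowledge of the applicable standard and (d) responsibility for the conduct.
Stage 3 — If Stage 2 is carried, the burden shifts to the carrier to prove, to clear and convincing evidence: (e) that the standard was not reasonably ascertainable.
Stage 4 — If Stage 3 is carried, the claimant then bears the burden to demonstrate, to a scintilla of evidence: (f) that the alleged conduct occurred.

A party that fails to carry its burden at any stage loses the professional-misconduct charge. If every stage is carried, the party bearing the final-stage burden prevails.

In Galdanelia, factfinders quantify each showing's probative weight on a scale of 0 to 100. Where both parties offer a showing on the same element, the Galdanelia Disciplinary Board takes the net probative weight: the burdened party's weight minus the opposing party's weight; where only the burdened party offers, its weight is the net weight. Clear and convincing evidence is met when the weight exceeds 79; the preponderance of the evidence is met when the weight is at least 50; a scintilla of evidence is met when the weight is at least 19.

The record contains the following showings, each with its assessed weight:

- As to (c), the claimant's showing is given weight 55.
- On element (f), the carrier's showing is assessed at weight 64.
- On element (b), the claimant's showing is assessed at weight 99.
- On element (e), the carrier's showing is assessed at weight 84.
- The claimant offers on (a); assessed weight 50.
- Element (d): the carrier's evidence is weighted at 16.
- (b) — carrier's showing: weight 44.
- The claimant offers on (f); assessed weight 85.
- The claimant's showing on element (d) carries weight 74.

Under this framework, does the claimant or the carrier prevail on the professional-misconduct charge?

claimant

Stage 1 (claimant, the preponderance of the evidence, weight is at least 50): (a) 50 ≥ 50 — meets; (b) net 99−44=55 ≥ 50 — meets.
  Stage 1 is satisfied; the claimant continues to bear the burden.
Stage 2 (claimant, the preponderance of the evidence, weight is at least 50): (c) 55 ≥ 50 — meets; (d) net 74−16=58 ≥ 50 — meets.
  The claimant carries Stage 2; the carrier now bears the burden.
Stage 3 (carrier, clear and convincing evidence, weight exceeds 79): (e) 84 > 79 — meets.
  Stage 3 is satisfied; the onus moves to the claimant.
Stage 4 (claimant, a scintilla of evidence, weight is at least 19): (f) net 85−64=21 ≥ 19 — meets.
  All elements met at the final stage.
With every stage satisfied, the claimant prevails.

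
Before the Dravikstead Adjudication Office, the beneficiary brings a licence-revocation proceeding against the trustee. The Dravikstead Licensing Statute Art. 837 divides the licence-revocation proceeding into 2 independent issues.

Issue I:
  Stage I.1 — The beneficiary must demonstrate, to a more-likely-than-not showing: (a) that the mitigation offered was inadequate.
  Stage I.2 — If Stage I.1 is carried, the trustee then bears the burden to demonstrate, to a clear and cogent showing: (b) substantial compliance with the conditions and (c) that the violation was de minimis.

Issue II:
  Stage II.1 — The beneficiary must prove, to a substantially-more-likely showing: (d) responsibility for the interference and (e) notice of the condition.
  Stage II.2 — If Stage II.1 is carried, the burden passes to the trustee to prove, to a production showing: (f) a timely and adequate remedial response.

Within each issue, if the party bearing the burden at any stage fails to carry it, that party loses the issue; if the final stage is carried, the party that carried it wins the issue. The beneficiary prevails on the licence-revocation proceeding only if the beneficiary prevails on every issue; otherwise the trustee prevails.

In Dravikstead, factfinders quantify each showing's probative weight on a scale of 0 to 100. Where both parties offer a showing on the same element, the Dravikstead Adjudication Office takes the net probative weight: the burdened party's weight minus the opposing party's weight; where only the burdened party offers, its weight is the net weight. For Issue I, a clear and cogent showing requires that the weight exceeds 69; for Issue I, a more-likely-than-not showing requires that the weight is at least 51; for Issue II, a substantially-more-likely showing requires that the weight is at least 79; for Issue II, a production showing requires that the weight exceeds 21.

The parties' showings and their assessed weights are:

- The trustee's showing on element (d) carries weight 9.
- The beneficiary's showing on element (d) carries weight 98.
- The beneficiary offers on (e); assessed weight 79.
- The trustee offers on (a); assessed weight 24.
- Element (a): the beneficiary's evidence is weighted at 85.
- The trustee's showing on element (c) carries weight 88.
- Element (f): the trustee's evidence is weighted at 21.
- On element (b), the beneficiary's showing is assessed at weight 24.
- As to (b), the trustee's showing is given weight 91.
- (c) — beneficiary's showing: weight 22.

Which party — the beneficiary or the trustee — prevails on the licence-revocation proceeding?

— Issue I —
Stage I.1 (beneficiary, a more-likely-than-not showing, weight is at least 51): (a) net 85−24=61 ≥ 51 — meets.
  All elements met. The burden passes to the trustee.
Stage I.2 (trustee, a clear and cogent showing, weight exceeds 69): (b) net 91−24=67 ≤ 69 — fails; (c) net 88−22=66 ≤ 69 — fails.
  Not every element is met, so the trustee fails to carry Stage I.2.
The beneficiary prevails on this issue.
— Issue II —
At Stage II.1 the beneficiary must meet a substantially-more-likely showing (weight is at least 79): on (d) the weight is 98 less the opposing 9 gives net 89, ≥ 79, so (d) meets the standard; on (e) the weight is 79, which does reach 79, so (e) meets the standard.
  All elements met. The burden passes to the trustee.
At Stage II.2 the trustee must meet a production showing (weight exceeds 21): on (f) the weight is 21, ≤ 21, so (f) does not meet the standard.
  The trustee does not carry Stage II.2.
The analysis ends at Stage II.2; the beneficiary prevails on this issue.
Per-issue: Issue I → beneficiary; Issue II → beneficiary. The beneficiary must prevail on every issue; overall, the beneficiary prevails.

beneficiary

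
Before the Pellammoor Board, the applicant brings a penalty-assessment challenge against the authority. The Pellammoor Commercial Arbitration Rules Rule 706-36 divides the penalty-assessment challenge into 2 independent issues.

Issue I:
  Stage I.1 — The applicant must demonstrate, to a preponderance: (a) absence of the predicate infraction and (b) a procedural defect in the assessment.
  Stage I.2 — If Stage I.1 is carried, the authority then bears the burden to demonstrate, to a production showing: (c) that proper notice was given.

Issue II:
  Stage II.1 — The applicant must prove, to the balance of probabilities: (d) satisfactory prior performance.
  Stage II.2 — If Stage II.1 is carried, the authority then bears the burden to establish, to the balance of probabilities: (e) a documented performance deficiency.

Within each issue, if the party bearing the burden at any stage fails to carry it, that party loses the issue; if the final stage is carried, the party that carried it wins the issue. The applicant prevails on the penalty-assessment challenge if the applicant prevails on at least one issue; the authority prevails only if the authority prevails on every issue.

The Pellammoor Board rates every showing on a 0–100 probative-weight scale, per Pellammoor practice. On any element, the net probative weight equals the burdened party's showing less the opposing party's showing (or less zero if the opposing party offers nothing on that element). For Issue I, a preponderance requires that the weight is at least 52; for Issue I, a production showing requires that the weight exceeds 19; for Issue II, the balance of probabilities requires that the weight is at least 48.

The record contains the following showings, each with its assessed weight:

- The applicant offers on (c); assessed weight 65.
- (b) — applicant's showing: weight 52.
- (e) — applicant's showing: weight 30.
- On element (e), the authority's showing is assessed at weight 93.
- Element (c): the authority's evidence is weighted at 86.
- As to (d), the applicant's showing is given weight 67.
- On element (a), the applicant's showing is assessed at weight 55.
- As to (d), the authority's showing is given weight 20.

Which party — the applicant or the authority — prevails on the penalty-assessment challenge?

— Issue I —
Stage I.1 (applicant, a preponderance, weight is at least 52): (a) 55 ≥ 52 — meets; (b) 52 ≥ 52 — meets.
  The applicant carries Stage I.1; the authority now bears the burden.
Stage I.2 (authority, a production showing, weight exceeds 19): (c) net 86−65=21 > 19 — meets.
  All elements met at the final stage.
Every stage carried; the authority prevails on this issue.
— Issue II —
Stage II.1 (applicant, the balance of probabilities, weight is at least 48): (d) net 67−20=47 < 48 — fails.
  Stage II.1 not carried; the applicant fails its burden.
The authority prevails on this issue.
Per-issue: Issue I → authority; Issue II → authority. The applicant must prevail on at least one issue; overall, the authority prevails.

authority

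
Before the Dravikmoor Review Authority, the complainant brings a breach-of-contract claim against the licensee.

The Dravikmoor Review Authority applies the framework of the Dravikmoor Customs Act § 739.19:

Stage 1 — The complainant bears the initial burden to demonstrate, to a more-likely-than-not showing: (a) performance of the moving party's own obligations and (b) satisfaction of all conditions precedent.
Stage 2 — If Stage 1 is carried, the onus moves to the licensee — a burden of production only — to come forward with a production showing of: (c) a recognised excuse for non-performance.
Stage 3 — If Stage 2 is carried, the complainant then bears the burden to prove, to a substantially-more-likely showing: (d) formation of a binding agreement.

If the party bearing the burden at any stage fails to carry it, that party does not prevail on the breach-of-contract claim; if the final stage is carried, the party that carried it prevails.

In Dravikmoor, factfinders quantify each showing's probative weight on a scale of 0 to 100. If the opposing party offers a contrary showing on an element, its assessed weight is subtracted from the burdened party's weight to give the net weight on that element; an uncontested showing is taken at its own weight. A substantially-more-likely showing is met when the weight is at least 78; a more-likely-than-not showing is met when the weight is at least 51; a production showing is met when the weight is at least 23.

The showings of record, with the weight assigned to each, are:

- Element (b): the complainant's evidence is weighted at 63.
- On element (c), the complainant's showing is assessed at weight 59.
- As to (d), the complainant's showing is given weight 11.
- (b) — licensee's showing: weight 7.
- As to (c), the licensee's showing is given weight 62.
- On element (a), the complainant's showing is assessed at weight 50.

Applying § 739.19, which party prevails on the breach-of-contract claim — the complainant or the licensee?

licensee

Stage 1 (complainant, a more-likely-than-not showing, weight is at least 51): (a) 50 < 51 — fails; (b) net 63−7=56 ≥ 51 — meets.
  The complainant does not carry Stage 1.
The licensee prevails.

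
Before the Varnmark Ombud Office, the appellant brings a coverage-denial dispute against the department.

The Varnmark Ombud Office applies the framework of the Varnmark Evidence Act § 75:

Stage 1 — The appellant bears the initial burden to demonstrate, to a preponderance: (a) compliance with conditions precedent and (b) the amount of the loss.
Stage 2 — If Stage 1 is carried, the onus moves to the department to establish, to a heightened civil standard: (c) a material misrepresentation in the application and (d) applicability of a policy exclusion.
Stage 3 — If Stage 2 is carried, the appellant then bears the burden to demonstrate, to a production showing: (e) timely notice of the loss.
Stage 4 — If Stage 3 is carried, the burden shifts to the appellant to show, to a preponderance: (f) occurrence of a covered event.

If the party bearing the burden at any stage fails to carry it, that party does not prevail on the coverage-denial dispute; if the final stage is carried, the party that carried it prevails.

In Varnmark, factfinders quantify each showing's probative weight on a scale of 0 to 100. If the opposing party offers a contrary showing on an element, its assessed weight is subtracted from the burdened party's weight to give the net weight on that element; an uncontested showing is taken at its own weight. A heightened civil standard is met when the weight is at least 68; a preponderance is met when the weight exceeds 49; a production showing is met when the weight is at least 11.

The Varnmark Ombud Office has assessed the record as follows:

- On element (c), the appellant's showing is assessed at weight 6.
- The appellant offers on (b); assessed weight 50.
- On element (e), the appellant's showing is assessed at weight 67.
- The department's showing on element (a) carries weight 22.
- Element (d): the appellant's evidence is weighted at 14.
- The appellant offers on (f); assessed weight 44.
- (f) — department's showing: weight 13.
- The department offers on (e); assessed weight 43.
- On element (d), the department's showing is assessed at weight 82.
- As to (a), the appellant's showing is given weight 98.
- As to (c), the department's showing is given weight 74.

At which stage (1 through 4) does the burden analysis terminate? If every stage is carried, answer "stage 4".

stage 4

Stage 1 — burden on appellant; standard: a preponderance (weight exceeds 49).
    (a): 98 − 22 = 76 > 49 [met]
    (b): 50 > 49 [met]
  Stage 1 is satisfied; the onus moves to the department.
Stage 2 — burden on department; standard: a heightened civil standard (weight is at least 68).
    (c): 74 − 6 = 68 ≥ 68 [met]
    (d): 82 − 14 = 68 ≥ 68 [met]
  Stage 2 is satisfied; the onus moves to the appellant.
Stage 3 — burden on appellant; standard: a production showing (weight is at least 11).
    (e): 67 − 43 = 24 ≥ 11 [met]
  Stage 3 is satisfied; the appellant continues to bear the burden.
Stage 4 — burden on appellant; standard: a preponderance (weight exceeds 49).
    (f): 44 − 13 = 31 ≤ 49 [not met]
  The appellant does not carry Stage 4.
The analysis ends at Stage 4; the department prevails.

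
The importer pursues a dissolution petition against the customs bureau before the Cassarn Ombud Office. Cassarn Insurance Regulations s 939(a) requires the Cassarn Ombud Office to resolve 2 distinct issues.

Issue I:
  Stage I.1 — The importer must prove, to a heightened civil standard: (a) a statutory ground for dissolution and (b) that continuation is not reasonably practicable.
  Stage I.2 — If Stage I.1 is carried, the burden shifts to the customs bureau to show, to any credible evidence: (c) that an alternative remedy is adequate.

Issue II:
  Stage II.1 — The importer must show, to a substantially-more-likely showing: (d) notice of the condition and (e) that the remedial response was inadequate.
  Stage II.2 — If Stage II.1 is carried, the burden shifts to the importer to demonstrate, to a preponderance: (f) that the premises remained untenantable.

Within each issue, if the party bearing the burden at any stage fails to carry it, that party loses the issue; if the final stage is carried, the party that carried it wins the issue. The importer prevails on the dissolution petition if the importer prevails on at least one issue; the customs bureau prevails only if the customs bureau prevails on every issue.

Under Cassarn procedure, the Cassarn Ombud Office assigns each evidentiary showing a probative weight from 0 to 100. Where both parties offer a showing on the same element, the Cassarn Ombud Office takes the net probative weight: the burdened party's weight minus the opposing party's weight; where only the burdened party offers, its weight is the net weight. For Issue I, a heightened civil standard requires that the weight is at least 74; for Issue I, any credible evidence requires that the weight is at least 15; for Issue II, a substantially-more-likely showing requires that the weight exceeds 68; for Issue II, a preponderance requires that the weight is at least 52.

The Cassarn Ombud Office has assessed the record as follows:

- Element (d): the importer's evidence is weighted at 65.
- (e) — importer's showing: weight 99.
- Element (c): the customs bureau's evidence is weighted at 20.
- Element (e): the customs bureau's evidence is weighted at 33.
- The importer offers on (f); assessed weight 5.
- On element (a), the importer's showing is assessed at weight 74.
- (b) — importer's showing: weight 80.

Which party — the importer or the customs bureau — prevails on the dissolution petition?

— Issue I —
Stage I.1 (importer, a heightened civil standard, weight is at least 74): (a) 74 ≥ 74 — meets; (b) 80 ≥ 74 — meets.
  All elements met. The burden passes to the customs bureau.
Stage I.2 (customs bureau, any credible evidence, weight is at least 15): (c) 20 ≥ 15 — meets.
  Stage I.2 carried; the final stage is satisfied.
Every stage carried; the customs bureau prevails on this issue.
— Issue II —
At Stage II.1 the importer must meet a substantially-more-likely showing (weight exceeds 68): on (d) the weight is 65, which does not exceed 68, so (d) does not meet the standard; on (e) the weight is 99 less the opposing 33 gives net 66, ≤ 68, so (e) does not meet the standard.
  Stage II.1 not carried; the importer fails its burden.
The analysis ends at Stage II.1; the customs bureau prevails on this issue.
Per-issue: Issue I → customs bureau; Issue II → customs bureau. The importer must prevail on at least one issue; overall, the customs bureau prevails.

customs bureau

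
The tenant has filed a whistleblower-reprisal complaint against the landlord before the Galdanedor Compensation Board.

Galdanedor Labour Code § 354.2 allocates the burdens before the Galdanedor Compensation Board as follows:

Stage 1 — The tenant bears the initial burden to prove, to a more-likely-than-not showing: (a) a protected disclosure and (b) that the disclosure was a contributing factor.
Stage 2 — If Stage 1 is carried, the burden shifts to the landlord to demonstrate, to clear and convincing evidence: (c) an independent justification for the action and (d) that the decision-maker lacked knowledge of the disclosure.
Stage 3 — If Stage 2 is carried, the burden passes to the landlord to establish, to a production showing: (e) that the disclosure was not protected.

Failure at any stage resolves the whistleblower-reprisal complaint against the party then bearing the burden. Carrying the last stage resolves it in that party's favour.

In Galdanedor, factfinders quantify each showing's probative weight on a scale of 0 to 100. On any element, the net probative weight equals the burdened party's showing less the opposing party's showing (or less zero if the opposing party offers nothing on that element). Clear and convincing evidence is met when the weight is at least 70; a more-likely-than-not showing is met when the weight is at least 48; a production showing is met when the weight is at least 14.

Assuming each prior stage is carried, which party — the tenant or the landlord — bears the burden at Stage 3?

Stage 3's rule assigns the burden to the landlord (to a production showing).

landlord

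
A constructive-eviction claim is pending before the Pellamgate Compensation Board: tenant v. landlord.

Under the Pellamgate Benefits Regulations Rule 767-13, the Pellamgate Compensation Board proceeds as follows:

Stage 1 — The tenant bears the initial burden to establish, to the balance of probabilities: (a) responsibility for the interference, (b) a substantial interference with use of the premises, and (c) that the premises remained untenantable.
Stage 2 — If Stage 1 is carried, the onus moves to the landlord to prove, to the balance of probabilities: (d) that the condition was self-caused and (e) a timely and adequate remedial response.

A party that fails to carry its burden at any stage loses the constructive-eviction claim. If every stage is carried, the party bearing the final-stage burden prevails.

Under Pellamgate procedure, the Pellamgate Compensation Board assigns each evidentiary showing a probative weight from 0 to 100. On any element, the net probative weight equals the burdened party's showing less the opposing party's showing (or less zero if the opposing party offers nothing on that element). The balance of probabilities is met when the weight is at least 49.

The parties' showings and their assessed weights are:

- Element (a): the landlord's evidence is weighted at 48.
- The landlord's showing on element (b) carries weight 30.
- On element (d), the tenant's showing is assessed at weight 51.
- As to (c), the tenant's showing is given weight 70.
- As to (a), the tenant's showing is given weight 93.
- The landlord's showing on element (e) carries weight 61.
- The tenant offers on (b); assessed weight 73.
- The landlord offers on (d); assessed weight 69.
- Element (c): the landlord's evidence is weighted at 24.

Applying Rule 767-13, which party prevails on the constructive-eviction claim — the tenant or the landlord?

Stage 1 — burden on tenant; standard: the balance of probabilities (weight is at least 49).
    (a): 93 − 48 = 45 < 49 [not met]
    (b): 73 − 30 = 43 < 49 [not met]
    (c): 70 − 24 = 46 < 49 [not met]
  Stage 1 not carried; the tenant fails its burden.
So the landlord prevails.

landlord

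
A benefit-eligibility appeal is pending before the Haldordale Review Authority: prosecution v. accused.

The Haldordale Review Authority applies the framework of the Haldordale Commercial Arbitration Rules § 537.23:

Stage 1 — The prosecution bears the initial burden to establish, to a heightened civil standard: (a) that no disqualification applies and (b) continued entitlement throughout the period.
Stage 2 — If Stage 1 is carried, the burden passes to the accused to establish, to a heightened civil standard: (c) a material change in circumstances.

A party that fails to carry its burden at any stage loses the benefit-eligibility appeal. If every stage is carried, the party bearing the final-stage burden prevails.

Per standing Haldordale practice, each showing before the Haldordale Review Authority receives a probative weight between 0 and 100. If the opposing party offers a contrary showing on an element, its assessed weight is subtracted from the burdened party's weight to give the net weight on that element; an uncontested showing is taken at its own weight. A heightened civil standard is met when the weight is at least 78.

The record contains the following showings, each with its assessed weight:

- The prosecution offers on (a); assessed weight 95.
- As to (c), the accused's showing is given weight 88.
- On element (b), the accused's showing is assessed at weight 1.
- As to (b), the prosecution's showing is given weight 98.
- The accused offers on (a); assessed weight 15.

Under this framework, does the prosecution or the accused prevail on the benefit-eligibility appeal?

accused

At Stage 1 the prosecution must meet a heightened civil standard (weight is at least 78): on (a) the weight is 95 less the opposing 15 gives net 80, which does reach 78, so (a) meets the standard; on (b) the weight is 98 less the opposing 1 gives net 97, ≥ 78, so (b) meets the standard.
  Stage 1 is satisfied; the onus moves to the accused.
At Stage 2 the accused must meet a heightened civil standard (weight is at least 78): on (c) the weight is 88, which does reach 78, so (c) meets the standard.
  All elements met at the final stage.
With every stage satisfied, the accused prevails.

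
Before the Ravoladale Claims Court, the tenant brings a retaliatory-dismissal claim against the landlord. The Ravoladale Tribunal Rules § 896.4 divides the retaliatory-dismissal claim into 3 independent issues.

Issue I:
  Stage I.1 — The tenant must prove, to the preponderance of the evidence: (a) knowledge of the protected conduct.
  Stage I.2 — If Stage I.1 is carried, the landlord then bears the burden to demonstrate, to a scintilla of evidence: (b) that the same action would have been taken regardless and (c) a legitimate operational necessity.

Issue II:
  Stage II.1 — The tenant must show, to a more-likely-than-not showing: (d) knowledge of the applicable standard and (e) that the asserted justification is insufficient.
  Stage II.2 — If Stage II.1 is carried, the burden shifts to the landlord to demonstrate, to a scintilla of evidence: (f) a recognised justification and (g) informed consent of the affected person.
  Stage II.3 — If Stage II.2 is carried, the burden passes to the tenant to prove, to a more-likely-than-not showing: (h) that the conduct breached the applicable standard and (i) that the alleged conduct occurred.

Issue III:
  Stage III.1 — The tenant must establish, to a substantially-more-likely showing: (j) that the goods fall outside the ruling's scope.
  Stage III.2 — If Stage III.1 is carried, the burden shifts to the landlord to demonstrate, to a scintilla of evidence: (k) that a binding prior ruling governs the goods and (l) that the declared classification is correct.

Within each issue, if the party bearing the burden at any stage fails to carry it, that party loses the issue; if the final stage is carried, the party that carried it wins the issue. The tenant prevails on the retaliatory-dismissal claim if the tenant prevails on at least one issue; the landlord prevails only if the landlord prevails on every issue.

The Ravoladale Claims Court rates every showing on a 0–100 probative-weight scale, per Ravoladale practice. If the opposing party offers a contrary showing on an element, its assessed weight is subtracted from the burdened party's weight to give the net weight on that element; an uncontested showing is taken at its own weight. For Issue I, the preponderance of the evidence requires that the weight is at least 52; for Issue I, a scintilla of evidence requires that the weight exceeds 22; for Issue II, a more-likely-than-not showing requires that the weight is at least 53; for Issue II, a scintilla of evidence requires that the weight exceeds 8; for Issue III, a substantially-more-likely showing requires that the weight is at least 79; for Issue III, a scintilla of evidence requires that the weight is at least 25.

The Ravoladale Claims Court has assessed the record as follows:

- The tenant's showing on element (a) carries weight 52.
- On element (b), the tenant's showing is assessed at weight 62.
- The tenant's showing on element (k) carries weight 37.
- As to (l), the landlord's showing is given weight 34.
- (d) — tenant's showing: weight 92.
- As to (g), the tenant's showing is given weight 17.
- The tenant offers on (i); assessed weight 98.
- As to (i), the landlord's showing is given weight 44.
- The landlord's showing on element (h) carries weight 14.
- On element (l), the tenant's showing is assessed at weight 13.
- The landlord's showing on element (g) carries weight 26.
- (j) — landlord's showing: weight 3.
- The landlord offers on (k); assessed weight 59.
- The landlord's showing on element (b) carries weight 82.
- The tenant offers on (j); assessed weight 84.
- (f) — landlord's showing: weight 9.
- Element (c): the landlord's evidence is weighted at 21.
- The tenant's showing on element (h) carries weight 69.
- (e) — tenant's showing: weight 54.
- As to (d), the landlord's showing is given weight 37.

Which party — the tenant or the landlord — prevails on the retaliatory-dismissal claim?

— Issue I —
Stage I.1 (tenant, the preponderance of the evidence, weight is at least 52): (a) 52 ≥ 52 — meets.
  The tenant carries Stage I.1; the landlord now bears the burden.
Stage I.2 (landlord, a scintilla of evidence, weight exceeds 22): (b) net 82−62=20 ≤ 22 — fails; (c) 21 ≤ 22 — fails.
  The landlord does not carry Stage I.2.
The analysis ends at Stage I.2; the tenant prevails on this issue.
— Issue II —
Stage II.1 (tenant, a more-likely-than-not showing, weight is at least 53): (d) net 92−37=55 ≥ 53 — meets; (e) 54 ≥ 53 — meets.
  The tenant carries Stage II.1; the landlord now bears the burden.
Stage II.2 (landlord, a scintilla of evidence, weight exceeds 8): (f) 9 > 8 — meets; (g) net 26−17=9 > 8 — meets.
  Stage II.2 carried; the burden shifts to the tenant.
Stage II.3 (tenant, a more-likely-than-not showing, weight is at least 53): (h) net 69−14=55 ≥ 53 — meets; (i) net 98−44=54 ≥ 53 — meets.
  The tenant carries the last stage.
With every stage satisfied, the tenant prevails on this issue.
— Issue III —
Stage III.1 (tenant, a substantially-more-likely showing, weight is at least 79): (j) net 84−3=81 ≥ 79 — meets.
  All elements met. The burden passes to the landlord.
Stage III.2 (landlord, a scintilla of evidence, weight is at least 25): (k) net 59−37=22 < 25 — fails; (l) net 34−13=21 < 25 — fails.
  The landlord does not carry Stage III.2.
The analysis ends at Stage III.2; the tenant prevails on this issue.
Per-issue: Issue I → tenant; Issue II → tenant; Issue III → tenant. The tenant must prevail on at least one issue; overall, the tenant prevails.

tenant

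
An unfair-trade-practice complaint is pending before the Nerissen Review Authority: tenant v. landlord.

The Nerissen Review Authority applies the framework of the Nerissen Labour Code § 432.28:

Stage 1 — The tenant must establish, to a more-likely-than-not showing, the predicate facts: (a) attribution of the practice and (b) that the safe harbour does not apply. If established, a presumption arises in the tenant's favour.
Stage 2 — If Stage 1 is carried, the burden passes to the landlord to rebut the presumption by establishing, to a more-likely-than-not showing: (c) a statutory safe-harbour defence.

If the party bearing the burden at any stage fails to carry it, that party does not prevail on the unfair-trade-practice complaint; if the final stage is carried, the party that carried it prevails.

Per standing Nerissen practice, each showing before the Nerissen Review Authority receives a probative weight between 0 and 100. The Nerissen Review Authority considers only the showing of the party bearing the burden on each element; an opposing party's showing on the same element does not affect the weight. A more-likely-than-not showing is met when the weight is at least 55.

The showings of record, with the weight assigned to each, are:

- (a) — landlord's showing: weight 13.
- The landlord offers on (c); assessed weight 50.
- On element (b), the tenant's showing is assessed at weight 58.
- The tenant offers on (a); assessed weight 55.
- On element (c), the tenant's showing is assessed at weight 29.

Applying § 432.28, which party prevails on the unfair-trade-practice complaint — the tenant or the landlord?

At Stage 1 the tenant must meet a more-likely-than-not showing (weight is at least 55): on (a) the weight is 55 (the landlord's 13 is given no effect), ≥ 55, so (a) meets the standard; on (b) the weight is 58, which does reach 55, so (b) meets the standard.
  The tenant carries Stage 1; the landlord now bears the burden.
At Stage 2 the landlord must meet a more-likely-than-not showing (weight is at least 55): on (c) the weight is 50 (the tenant's 29 is given no effect), which does not reach 55, so (c) does not meet the standard.
  Not every element is met, so the landlord fails to carry Stage 2.
So the tenant prevails.

tenant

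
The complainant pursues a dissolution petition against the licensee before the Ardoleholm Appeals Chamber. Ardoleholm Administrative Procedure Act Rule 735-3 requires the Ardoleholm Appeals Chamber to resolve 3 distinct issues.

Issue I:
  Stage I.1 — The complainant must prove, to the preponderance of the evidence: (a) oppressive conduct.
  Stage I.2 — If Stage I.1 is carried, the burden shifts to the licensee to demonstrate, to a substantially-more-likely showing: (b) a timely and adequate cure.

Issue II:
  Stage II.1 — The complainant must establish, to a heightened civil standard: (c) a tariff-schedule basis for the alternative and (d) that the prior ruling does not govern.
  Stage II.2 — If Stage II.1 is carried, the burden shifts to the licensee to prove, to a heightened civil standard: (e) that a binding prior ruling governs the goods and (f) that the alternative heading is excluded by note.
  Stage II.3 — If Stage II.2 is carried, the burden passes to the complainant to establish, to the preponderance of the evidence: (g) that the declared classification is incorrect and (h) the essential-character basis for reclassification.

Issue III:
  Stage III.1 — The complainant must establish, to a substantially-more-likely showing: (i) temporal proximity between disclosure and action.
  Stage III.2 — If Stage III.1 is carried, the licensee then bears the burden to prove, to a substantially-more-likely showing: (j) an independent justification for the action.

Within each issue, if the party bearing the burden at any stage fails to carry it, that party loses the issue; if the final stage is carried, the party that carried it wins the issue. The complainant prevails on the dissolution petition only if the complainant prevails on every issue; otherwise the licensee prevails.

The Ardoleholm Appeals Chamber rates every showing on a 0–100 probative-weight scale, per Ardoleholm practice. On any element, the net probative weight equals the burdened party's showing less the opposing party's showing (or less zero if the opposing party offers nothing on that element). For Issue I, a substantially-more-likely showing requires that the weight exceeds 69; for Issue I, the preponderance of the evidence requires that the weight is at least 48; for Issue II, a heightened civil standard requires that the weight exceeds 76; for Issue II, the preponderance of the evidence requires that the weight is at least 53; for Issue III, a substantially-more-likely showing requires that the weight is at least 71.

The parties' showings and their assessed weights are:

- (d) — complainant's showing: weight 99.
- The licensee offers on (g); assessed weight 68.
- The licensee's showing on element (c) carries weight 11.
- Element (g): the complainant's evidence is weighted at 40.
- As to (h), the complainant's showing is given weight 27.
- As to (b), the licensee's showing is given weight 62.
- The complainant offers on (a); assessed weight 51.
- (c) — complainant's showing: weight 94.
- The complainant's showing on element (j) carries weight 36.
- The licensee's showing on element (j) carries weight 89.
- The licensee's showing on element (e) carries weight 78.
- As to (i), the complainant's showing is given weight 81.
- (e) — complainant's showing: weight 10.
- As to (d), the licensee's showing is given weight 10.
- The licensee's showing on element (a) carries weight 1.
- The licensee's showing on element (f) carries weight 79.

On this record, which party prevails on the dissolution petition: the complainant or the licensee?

— Issue I —
Stage I.1 — burden on complainant; standard: the preponderance of the evidence (weight is at least 48).
    (a): 51 − 1 = 50 ≥ 48 [met]
  The complainant carries Stage I.1; the licensee now bears the burden.
Stage I.2 — burden on licensee; standard: a substantially-more-likely showing (weight exceeds 69).
    (b): 62 ≤ 69 [not met]
  The licensee does not carry Stage I.2.
So the complainant prevails on this issue.
— Issue II —
Stage II.1 (complainant, a heightened civil standard, weight exceeds 76): (c) net 94−11=83 > 76 — meets; (d) net 99−10=89 > 76 — meets.
  Stage II.1 is satisfied; the onus moves to the licensee.
Stage II.2 (licensee, a heightened civil standard, weight exceeds 76): (e) net 78−10=68 ≤ 76 — fails; (f) 79 > 76 — meets.
  The licensee does not carry Stage II.2.
The complainant prevails on this issue.
— Issue III —
Stage III.1 (complainant, a substantially-more-likely showing, weight is at least 71): (i) 81 ≥ 71 — meets.
  The complainant carries Stage III.1; the licensee now bears the burden.
Stage III.2 (licensee, a substantially-more-likely showing, weight is at least 71): (j) net 89−36=53 < 71 — fails.
  Not every element is met, so the licensee fails to carry Stage III.2.
So the complainant prevails on this issue.
Per-issue: Issue I → complainant; Issue II → complainant; Issue III → complainant. The complainant must prevail on every issue; overall, the complainant prevails.

complainant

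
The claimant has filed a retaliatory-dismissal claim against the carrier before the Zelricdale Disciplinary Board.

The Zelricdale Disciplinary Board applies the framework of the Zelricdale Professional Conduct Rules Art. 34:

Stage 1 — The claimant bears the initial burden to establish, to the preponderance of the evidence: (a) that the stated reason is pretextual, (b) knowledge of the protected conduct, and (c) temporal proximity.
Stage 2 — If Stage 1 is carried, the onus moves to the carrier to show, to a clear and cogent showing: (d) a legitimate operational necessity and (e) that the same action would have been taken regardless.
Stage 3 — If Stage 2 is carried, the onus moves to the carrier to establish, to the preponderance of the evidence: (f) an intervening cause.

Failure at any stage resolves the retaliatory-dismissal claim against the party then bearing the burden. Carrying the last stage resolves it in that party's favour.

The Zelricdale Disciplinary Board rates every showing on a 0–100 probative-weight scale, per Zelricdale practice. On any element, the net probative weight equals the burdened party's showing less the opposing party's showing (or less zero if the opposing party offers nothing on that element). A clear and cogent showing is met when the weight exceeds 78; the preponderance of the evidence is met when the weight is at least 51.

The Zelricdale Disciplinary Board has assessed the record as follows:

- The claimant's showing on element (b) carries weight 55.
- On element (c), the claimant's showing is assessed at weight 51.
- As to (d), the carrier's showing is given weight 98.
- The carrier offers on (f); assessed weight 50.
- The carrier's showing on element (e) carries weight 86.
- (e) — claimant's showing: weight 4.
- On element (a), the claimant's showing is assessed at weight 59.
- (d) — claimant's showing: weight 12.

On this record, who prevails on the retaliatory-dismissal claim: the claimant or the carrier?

At Stage 1 the claimant must meet the preponderance of the evidence (weight is at least 51): on (a) the weight is 59, ≥ 51, so (a) meets the standard; on (b) the weight is 55, which does reach 51, so (b) meets the standard; on (c) the weight is 51, ≥ 51, so (c) meets the standard.
  The claimant carries Stage 1; the carrier now bears the burden.
At Stage 2 the carrier must meet a clear and cogent showing (weight exceeds 78): on (d) the weight is 98 less the opposing 12 gives net 86, > 78, so (d) meets the standard; on (e) the weight is 86 less the opposing 4 gives net 82, which does exceed 78, so (e) meets the standard.
  All elements met. The carrier retains the burden for Stage 3.
At Stage 3 the carrier must meet the preponderance of the evidence (weight is at least 51): on (f) the weight is 50, < 51, so (f) does not meet the standard.
  Stage 3 not carried; the carrier fails its burden.
The analysis ends at Stage 3; the claimant prevails.

claimant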